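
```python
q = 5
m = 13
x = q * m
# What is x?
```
Trace:
  q=5
  q=5, m=13
  q=5, m=13, x=65

Final answer: 65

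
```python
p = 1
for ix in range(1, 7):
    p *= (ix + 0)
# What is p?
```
Trace:
  p=1
  p=1, ix=1
  p=2, ix=2
  p=6, ix=3
  p=24, ix=4
  p=120, ix=5
  p=720, ix=6

Final answer: 720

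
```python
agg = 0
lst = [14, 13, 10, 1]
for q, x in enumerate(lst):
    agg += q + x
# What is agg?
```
Trace:
  agg=0
  agg=14, q=0, x=14
  agg=28, q=1, x=13
  agg=40, q=2, x=10
  agg=44, q=3, x=1

Final answer: 44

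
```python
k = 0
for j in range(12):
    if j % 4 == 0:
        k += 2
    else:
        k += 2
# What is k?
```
Trace:
  k=0
  k=2, j=0
  k=4, j=1
  k=6, j=2
  k=8, j=3
  k=10, j=4
  k=12, j=5
  k=14, j=6
  k=16, j=7
  k=18, j=8
  k=20, j=9
  k=22, j=10
  k=24, j=11

Final answer: 24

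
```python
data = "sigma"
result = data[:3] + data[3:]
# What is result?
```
Trace:
  data='sigma'
  data='sigma', result='sigma'

Final answer: 'sigma'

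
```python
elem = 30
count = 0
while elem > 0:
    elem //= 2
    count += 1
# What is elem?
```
Trace:
  elem=30
  elem=30, count=0
  elem=15, count=1
  elem=7, count=2
  elem=3, count=3
  elem=1, count=4
  elem=0, count=5

Final answer: 0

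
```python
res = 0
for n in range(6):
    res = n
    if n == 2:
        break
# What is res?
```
Trace:
  res=0
  res=0, n=0
  res=1, n=1
  res=2, n=2

Final answer: 2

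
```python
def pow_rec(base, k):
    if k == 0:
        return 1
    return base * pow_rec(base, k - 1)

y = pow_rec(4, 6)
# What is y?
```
Call trace:
pow_rec(base=4, k=6)
  pow_rec(base=4, k=5)
    pow_rec(base=4, k=4)
      pow_rec(base=4, k=3)
        pow_rec(base=4, k=2)
          pow_rec(base=4, k=1)
            pow_rec(base=4, k=0)
            -> return 1
          -> return 4
        -> return 16
      -> return 64
    -> return 256
  -> return 1024
-> return 4096

Final answer: 4096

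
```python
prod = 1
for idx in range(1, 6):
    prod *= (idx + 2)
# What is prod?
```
Trace:
  prod=1
  prod=3, idx=1
  prod=12, idx=2
  prod=60, idx=3
  prod=360, idx=4
  prod=2520, idx=5

Final answer: 2520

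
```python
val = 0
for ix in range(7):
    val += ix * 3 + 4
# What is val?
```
Trace:
  val=0
  val=4, ix=0
  val=11, ix=1
  val=21, ix=2
  val=34, ix=3
  val=50, ix=4
  val=69, ix=5
  val=91, ix=6

Final answer: 91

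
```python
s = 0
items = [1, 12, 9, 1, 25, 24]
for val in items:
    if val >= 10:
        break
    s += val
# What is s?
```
Trace:
  s=0
  s=1, val=1
  s=1, val=12

Final answer: 1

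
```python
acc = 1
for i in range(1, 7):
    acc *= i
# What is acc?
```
Trace:
  acc=1
  acc=1, i=1
  acc=2, i=2
  acc=6, i=3
  acc=24, i=4
  acc=120, i=5
  acc=720, i=6

Final answer: 720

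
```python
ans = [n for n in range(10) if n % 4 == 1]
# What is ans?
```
Trace:
  n=0
  n=1
  n=2
  n=3
  n=4
  n=5
  n=6
  n=7
  n=8
  n=9
  ans=[1, 5, 9]

Final answer: [1, 5, 9]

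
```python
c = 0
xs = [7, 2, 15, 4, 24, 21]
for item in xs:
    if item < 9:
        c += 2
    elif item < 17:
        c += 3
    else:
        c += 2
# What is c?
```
Trace:
  c=0
  c=2, item=7
  c=4, item=2
  c=7, item=15
  c=9, item=4
  c=11, item=24
  c=13, item=21

Final answer: 13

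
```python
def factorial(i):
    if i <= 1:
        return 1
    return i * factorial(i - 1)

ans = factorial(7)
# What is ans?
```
Call trace:
factorial(i=7)
  factorial(i=6)
    factorial(i=5)
      factorial(i=4)
        factorial(i=3)
          factorial(i=2)
            factorial(i=1)
            -> return 1
          -> return 2
        -> return 6
      -> return 24
    -> return 120
  -> return 720
-> return 5040

Final answer: 5040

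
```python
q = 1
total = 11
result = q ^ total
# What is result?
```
Trace:
  q=1
  q=1, total=11
  q=1, total=11, result=10

Final answer: 10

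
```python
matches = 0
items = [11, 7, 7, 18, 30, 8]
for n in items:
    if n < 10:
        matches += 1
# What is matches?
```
Trace:
  matches=0
  matches=0, n=11
  matches=1, n=7
  matches=2, n=7
  matches=2, n=18
  matches=2, n=30
  matches=3, n=8

Final answer: 3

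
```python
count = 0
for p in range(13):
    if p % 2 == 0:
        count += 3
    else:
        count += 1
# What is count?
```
Trace:
  count=0
  count=3, p=0
  count=4, p=1
  count=7, p=2
  count=8, p=3
  count=11, p=4
  count=12, p=5
  count=15, p=6
  count=16, p=7
  count=19, p=8
  count=20, p=9
  count=23, p=10
  count=24, p=11
  count=27, p=12

Final answer: 27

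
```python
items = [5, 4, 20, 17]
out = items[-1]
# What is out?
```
Trace:
  items=[5, 4, 20, 17]
  items=[5, 4, 20, 17], out=17

Final answer: 17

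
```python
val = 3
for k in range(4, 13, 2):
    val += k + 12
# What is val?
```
Trace:
  val=3
  val=19, k=4
  val=37, k=6
  val=57, k=8
  val=79, k=10
  val=103, k=12

Final answer: 103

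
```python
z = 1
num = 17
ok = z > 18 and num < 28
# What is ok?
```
Trace:
  z=1
  z=1, num=17
  z=1, num=17, ok=False

Final answer: False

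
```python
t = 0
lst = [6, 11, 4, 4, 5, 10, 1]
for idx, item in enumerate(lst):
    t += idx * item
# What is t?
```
Trace:
  t=0
  t=0, idx=0, item=6
  t=11, idx=1, item=11
  t=19, idx=2, item=4
  t=31, idx=3, item=4
  t=51, idx=4, item=5
  t=101, idx=5, item=10
  t=107, idx=6, item=1

Final answer: 107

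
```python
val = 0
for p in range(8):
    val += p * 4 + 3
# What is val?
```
Trace:
  val=0
  val=3, p=0
  val=10, p=1
  val=21, p=2
  val=36, p=3
  val=55, p=4
  val=78, p=5
  val=105, p=6
  val=136, p=7

Final answer: 136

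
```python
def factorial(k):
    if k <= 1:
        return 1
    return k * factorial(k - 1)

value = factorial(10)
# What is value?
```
Call trace:
factorial(k=10)
  factorial(k=9)
    factorial(k=8)
      factorial(k=7)
        factorial(k=6)
          factorial(k=5)
            factorial(k=4)
              factorial(k=3)
                factorial(k=2)
                  factorial(k=1)
                  -> return 1
                -> return 2
              -> return 6
            -> return 24
          -> return 120
        -> return 720
      -> return 5040
    -> return 40320
  -> return 362880
-> return 3628800

Final answer: 3628800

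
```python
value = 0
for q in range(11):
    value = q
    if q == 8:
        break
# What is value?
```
Trace:
  value=0
  value=0, q=0
  value=1, q=1
  value=2, q=2
  value=3, q=3
  value=4, q=4
  value=5, q=5
  value=6, q=6
  value=7, q=7
  value=8, q=8

Final answer: 8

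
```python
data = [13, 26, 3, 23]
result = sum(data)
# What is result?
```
Trace:
  data=[13, 26, 3, 23]
  data=[13, 26, 3, 23], result=65

Final answer: 65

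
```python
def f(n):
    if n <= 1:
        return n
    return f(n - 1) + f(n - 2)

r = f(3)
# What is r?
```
Call trace:
f(n=3)
  f(n=2)
    f(n=1)
    -> return 1
    f(n=0)
    -> return 0
  -> return 1
  f(n=1)
  -> return 1
-> return 2

Final answer: 2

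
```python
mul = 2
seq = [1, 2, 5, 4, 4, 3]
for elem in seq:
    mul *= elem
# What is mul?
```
Trace:
  mul=2
  mul=2, elem=1
  mul=4, elem=2
  mul=20, elem=5
  mul=80, elem=4
  mul=320, elem=4
  mul=960, elem=3

Final answer: 960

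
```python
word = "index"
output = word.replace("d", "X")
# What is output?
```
Trace:
  word='index'
  word='index', output='inXex'

Final answer: 'inXex'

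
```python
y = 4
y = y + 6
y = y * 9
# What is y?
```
Trace:
  y=4
  y=10
  y=90

Final answer: 90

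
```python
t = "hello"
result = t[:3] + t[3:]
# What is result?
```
Trace:
  t='hello'
  t='hello', result='hello'

Final answer: 'hello'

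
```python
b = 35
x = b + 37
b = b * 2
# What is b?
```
Trace:
  b=35
  b=35, x=72
  b=70, x=72

Final answer: 70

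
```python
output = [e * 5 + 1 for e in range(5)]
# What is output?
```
Trace:
  e=0
  e=1
  e=2
  e=3
  e=4
  output=[1, 6, 11, 16, 21]

Final answer: [1, 6, 11, 16, 21]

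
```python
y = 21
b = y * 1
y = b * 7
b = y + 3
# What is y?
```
Trace:
  y=21
  y=21, b=21
  y=147, b=21
  y=147, b=150

Final answer: 147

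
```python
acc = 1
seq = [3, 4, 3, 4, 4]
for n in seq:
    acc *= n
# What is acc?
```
Trace:
  acc=1
  acc=3, n=3
  acc=12, n=4
  acc=36, n=3
  acc=144, n=4
  acc=576, n=4

Final answer: 576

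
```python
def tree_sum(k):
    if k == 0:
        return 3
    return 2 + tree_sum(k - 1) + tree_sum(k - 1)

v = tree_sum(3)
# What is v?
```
Call trace (a repeated sub-call is expanded the first time; later identical calls just restate its return value):
tree_sum(k=3)
  tree_sum(k=2)
    tree_sum(k=1)
      tree_sum(k=0)
      -> return 3
      tree_sum(k=0)
      -> return 3
    -> return 8
    tree_sum(k=1) -> return 8  (same call as traced above)
  -> return 18
  tree_sum(k=2) -> return 18  (same call as traced above)
-> return 38

Final answer: 38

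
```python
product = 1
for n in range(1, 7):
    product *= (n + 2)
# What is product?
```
Trace:
  product=1
  product=3, n=1
  product=12, n=2
  product=60, n=3
  product=360, n=4
  product=2520, n=5
  product=20160, n=6

Final answer: 20160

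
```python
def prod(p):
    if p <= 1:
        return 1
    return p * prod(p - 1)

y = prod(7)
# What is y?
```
Call trace:
prod(p=7)
  prod(p=6)
    prod(p=5)
      prod(p=4)
        prod(p=3)
          prod(p=2)
            prod(p=1)
            -> return 1
          -> return 2
        -> return 6
      -> return 24
    -> return 120
  -> return 720
-> return 5040

Final answer: 5040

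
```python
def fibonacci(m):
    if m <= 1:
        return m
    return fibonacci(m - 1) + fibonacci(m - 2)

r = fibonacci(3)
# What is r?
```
Call trace:
fibonacci(m=3)
  fibonacci(m=2)
    fibonacci(m=1)
    -> return 1
    fibonacci(m=0)
    -> return 0
  -> return 1
  fibonacci(m=1)
  -> return 1
-> return 2

Final answer: 2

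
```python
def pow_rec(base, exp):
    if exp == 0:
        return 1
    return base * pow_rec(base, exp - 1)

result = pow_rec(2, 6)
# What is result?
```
Call trace:
pow_rec(base=2, exp=6)
  pow_rec(base=2, exp=5)
    pow_rec(base=2, exp=4)
      pow_rec(base=2, exp=3)
        pow_rec(base=2, exp=2)
          pow_rec(base=2, exp=1)
            pow_rec(base=2, exp=0)
            -> return 1
          -> return 2
        -> return 4
      -> return 8
    -> return 16
  -> return 32
-> return 64

Final answer: 64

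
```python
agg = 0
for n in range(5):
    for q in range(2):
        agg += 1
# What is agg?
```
Trace:
  agg=0
  agg=1, n=0, q=0
  agg=2, n=0, q=1
  agg=3, n=1, q=0
  agg=4, n=1, q=1
  agg=5, n=2, q=0
  agg=6, n=2, q=1
  agg=7, n=3, q=0
  agg=8, n=3, q=1
  agg=9, n=4, q=0
  agg=10, n=4, q=1

Final answer: 10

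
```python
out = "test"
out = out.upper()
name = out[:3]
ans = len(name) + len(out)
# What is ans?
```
Trace:
  out='test'
  out='TEST'
  out='TEST', name='TES'
  out='TEST', name='TES', ans=7

Final answer: 7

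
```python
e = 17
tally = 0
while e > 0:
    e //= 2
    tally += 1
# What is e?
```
Trace:
  e=17
  e=17, tally=0
  e=8, tally=1
  e=4, tally=2
  e=2, tally=3
  e=1, tally=4
  e=0, tally=5

Final answer: 0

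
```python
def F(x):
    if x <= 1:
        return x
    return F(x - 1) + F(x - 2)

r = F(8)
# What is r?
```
Call trace (a repeated sub-call is expanded the first time; later identical calls just restate its return value):
F(x=8)
  F(x=7)
    F(x=6)
      F(x=5)
        F(x=4)
          F(x=3)
            F(x=2)
              F(x=1)
              -> return 1
              F(x=0)
              -> return 0
            -> return 1
            F(x=1)
            -> return 1
          -> return 2
          F(x=2) -> return 1  (same call as traced above)
        -> return 3
        F(x=3) -> return 2  (same call as traced above)
      -> return 5
      F(x=4) -> return 3  (same call as traced above)
    -> return 8
    F(x=5) -> return 5  (same call as traced above)
  -> return 13
  F(x=6) -> return 8  (same call as traced above)
-> return 21

Final answer: 21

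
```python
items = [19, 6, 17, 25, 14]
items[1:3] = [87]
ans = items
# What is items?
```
Trace:
  items=[19, 6, 17, 25, 14]
  items=[19, 87, 25, 14]
  items=[19, 87, 25, 14], ans=[19, 87, 25, 14]

Final answer: [19, 87, 25, 14]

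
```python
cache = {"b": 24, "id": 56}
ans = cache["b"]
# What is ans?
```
Trace:
  cache={'b': 24, 'id': 56}
  cache={'b': 24, 'id': 56}, ans=24

Final answer: 24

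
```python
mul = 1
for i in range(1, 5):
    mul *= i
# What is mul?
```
Trace:
  mul=1
  mul=1, i=1
  mul=2, i=2
  mul=6, i=3
  mul=24, i=4

Final answer: 24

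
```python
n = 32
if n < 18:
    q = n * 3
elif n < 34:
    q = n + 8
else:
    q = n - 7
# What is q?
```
Trace:
  n=32
  n=32, q=40

Final answer: 40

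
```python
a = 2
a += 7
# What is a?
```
Trace:
  a=2
  a=9

Final answer: 9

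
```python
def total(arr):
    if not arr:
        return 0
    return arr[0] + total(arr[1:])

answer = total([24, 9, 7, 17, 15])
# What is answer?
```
Call trace:
total(arr=[24, 9, 7, 17, 15])
  total(arr=[9, 7, 17, 15])
    total(arr=[7, 17, 15])
      total(arr=[17, 15])
        total(arr=[15])
          total(arr=[])
          -> return 0
        -> return 15
      -> return 32
    -> return 39
  -> return 48
-> return 72

Final answer: 72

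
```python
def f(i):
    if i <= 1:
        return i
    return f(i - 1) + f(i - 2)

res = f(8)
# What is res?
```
Call trace (a repeated sub-call is expanded the first time; later identical calls just restate its return value):
f(i=8)
  f(i=7)
    f(i=6)
      f(i=5)
        f(i=4)
          f(i=3)
            f(i=2)
              f(i=1)
              -> return 1
              f(i=0)
              -> return 0
            -> return 1
            f(i=1)
            -> return 1
          -> return 2
          f(i=2) -> return 1  (same call as traced above)
        -> return 3
        f(i=3) -> return 2  (same call as traced above)
      -> return 5
      f(i=4) -> return 3  (same call as traced above)
    -> return 8
    f(i=5) -> return 5  (same call as traced above)
  -> return 13
  f(i=6) -> return 8  (same call as traced above)
-> return 21

Final answer: 21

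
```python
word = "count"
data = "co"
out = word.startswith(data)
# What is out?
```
Trace:
  word='count'
  word='count', data='co'
  word='count', data='co', out=True

Final answer: True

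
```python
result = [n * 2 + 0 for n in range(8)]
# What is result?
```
Trace:
  n=0
  n=1
  n=2
  n=3
  n=4
  n=5
  n=6
  n=7
  result=[0, 2, 4, 6, 8, 10, 12, 14]

Final answer: [0, 2, 4, 6, 8, 10, 12, 14]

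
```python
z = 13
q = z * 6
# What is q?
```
Trace:
  z=13
  z=13, q=78

Final answer: 78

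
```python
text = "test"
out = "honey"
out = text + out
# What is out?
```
Trace:
  text='test'
  text='test', out='honey'
  text='test', out='testhoney'

Final answer: 'testhoney'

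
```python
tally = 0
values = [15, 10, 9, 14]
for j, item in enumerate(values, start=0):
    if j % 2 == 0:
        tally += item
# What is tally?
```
Trace:
  tally=0
  tally=15, j=0, item=15
  tally=15, j=1, item=10
  tally=24, j=2, item=9
  tally=24, j=3, item=14

Final answer: 24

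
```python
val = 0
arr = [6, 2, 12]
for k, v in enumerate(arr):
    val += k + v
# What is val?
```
Trace:
  val=0
  val=6, k=0, v=6
  val=9, k=1, v=2
  val=23, k=2, v=12

Final answer: 23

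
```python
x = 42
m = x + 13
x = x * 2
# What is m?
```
Trace:
  x=42
  x=42, m=55
  x=84, m=55

Final answer: 55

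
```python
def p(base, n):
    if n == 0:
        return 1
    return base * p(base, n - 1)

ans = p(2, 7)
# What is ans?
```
Call trace:
p(base=2, n=7)
  p(base=2, n=6)
    p(base=2, n=5)
      p(base=2, n=4)
        p(base=2, n=3)
          p(base=2, n=2)
            p(base=2, n=1)
              p(base=2, n=0)
              -> return 1
            -> return 2
          -> return 4
        -> return 8
      -> return 16
    -> return 32
  -> return 64
-> return 128

Final answer: 128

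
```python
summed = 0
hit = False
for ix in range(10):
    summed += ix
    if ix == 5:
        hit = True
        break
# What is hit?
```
Trace:
  summed=0
  summed=0, hit=False
  summed=0, hit=False, ix=0
  summed=1, hit=False, ix=1
  summed=3, hit=False, ix=2
  summed=6, hit=False, ix=3
  summed=10, hit=False, ix=4
  summed=15, hit=True, ix=5

Final answer: True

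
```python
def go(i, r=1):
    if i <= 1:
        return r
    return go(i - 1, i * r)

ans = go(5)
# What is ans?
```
Call trace:
go(i=5, r=1)
  go(i=4, r=5)
    go(i=3, r=20)
      go(i=2, r=60)
        go(i=1, r=120)
        -> return 120
      -> return 120
    -> return 120
  -> return 120
-> return 120

Final answer: 120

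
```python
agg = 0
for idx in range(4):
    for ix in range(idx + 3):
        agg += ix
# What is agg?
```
Trace:
  agg=0
  agg=0, idx=0, ix=0
  agg=1, idx=0, ix=1
  agg=3, idx=0, ix=2
  agg=3, idx=1, ix=0
  agg=4, idx=1, ix=1
  agg=6, idx=1, ix=2
  agg=9, idx=1, ix=3
  agg=9, idx=2, ix=0
  agg=10, idx=2, ix=1
  agg=12, idx=2, ix=2
  agg=15, idx=2, ix=3
  agg=19, idx=2, ix=4
  agg=19, idx=3, ix=0
  agg=20, idx=3, ix=1
  agg=22, idx=3, ix=2
  agg=25, idx=3, ix=3
  agg=29, idx=3, ix=4
  agg=34, idx=3, ix=5

Final answer: 34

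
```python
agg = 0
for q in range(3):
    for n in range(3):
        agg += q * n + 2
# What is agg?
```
Trace:
  agg=0
  agg=2, q=0, n=0
  agg=4, q=0, n=1
  agg=6, q=0, n=2
  agg=8, q=1, n=0
  agg=11, q=1, n=1
  agg=15, q=1, n=2
  agg=17, q=2, n=0
  agg=21, q=2, n=1
  agg=27, q=2, n=2

Final answer: 27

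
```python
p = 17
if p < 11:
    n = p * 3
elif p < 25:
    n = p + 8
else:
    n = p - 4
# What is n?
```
Trace:
  p=17
  p=17, n=25

Final answer: 25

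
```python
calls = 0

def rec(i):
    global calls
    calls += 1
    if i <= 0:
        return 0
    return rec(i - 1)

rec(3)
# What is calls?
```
Call trace:
rec(i=3)
  rec(i=2)
    rec(i=1)
      rec(i=0)
      -> return 0
    -> return 0
  -> return 0
-> return 0

calls is incremented once per call. rec is entered once for each i = 3, 2, 1, 0 (the i <= 0 call returns without recursing), i.e. 3 + 1 calls.
calls = 4

Final answer: 4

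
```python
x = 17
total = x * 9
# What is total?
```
Trace:
  x=17
  x=17, total=153

Final answer: 153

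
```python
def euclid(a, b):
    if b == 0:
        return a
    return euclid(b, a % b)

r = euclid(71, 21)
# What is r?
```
Call trace:
euclid(a=71, b=21)
  euclid(a=21, b=8)
    euclid(a=8, b=5)
      euclid(a=5, b=3)
        euclid(a=3, b=2)
          euclid(a=2, b=1)
            euclid(a=1, b=0)
            -> return 1
          -> return 1
        -> return 1
      -> return 1
    -> return 1
  -> return 1
-> return 1

Final answer: 1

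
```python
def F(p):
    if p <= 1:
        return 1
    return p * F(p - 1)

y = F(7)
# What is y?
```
Call trace:
F(p=7)
  F(p=6)
    F(p=5)
      F(p=4)
        F(p=3)
          F(p=2)
            F(p=1)
            -> return 1
          -> return 2
        -> return 6
      -> return 24
    -> return 120
  -> return 720
-> return 5040

Final answer: 5040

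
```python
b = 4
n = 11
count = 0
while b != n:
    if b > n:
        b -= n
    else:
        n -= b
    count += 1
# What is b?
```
Trace:
  b=4
  b=4, n=11
  b=4, n=11, count=0
  b=4, n=7, count=1
  b=4, n=3, count=2
  b=1, n=3, count=3
  b=1, n=2, count=4
  b=1, n=1, count=5

Final answer: 1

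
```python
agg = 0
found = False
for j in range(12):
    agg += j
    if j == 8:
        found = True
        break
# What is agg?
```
Trace:
  agg=0
  agg=0, found=False
  agg=0, found=False, j=0
  agg=1, found=False, j=1
  agg=3, found=False, j=2
  agg=6, found=False, j=3
  agg=10, found=False, j=4
  agg=15, found=False, j=5
  agg=21, found=False, j=6
  agg=28, found=False, j=7
  agg=36, found=True, j=8

Final answer: 36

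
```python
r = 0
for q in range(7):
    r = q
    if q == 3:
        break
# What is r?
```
Trace:
  r=0
  r=0, q=0
  r=1, q=1
  r=2, q=2
  r=3, q=3

Final answer: 3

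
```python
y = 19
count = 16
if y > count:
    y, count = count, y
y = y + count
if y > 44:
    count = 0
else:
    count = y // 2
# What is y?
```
Trace:
  y=19
  y=19, count=16
  y=16, count=19
  y=35, count=19
  y=35, count=17

Final answer: 35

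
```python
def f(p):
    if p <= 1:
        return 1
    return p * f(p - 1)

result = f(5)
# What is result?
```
Call trace:
f(p=5)
  f(p=4)
    f(p=3)
      f(p=2)
        f(p=1)
        -> return 1
      -> return 2
    -> return 6
  -> return 24
-> return 120

Final answer: 120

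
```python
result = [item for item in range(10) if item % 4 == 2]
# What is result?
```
Trace:
  item=0
  item=1
  item=2
  item=3
  item=4
  item=5
  item=6
  item=7
  item=8
  item=9
  result=[2, 6]

Final answer: [2, 6]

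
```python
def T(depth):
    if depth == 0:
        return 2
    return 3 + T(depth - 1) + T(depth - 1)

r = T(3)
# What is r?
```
Call trace (a repeated sub-call is expanded the first time; later identical calls just restate its return value):
T(depth=3)
  T(depth=2)
    T(depth=1)
      T(depth=0)
      -> return 2
      T(depth=0)
      -> return 2
    -> return 7
    T(depth=1) -> return 7  (same call as traced above)
  -> return 17
  T(depth=2) -> return 17  (same call as traced above)
-> return 37

Final answer: 37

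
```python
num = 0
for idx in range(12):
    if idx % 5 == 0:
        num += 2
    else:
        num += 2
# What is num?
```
Trace:
  num=0
  num=2, idx=0
  num=4, idx=1
  num=6, idx=2
  num=8, idx=3
  num=10, idx=4
  num=12, idx=5
  num=14, idx=6
  num=16, idx=7
  num=18, idx=8
  num=20, idx=9
  num=22, idx=10
  num=24, idx=11

Final answer: 24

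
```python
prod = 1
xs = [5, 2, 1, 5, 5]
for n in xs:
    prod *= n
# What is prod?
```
Trace:
  prod=1
  prod=5, n=5
  prod=10, n=2
  prod=10, n=1
  prod=50, n=5
  prod=250, n=5

Final answer: 250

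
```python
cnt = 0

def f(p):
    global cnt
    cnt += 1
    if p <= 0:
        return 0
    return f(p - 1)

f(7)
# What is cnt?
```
Call trace:
f(p=7)
  f(p=6)
    f(p=5)
      f(p=4)
        f(p=3)
          f(p=2)
            f(p=1)
              f(p=0)
              -> return 0
            -> return 0
          -> return 0
        -> return 0
      -> return 0
    -> return 0
  -> return 0
-> return 0

cnt is incremented once per call. f is entered once for each p = 7, 6, 5, 4, 3, 2, 1, 0 (the p <= 0 call returns without recursing), i.e. 7 + 1 calls.
cnt = 8

Final answer: 8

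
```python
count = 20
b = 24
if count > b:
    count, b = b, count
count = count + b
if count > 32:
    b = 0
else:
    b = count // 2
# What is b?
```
Trace:
  count=20
  count=20, b=24
  count=20, b=24
  count=44, b=24
  count=44, b=0

Final answer: 0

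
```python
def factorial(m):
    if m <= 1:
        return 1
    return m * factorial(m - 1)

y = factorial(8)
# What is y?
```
Call trace:
factorial(m=8)
  factorial(m=7)
    factorial(m=6)
      factorial(m=5)
        factorial(m=4)
          factorial(m=3)
            factorial(m=2)
              factorial(m=1)
              -> return 1
            -> return 2
          -> return 6
        -> return 24
      -> return 120
    -> return 720
  -> return 5040
-> return 40320

Final answer: 40320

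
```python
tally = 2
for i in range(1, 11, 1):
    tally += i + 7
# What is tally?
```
Trace:
  tally=2
  tally=10, i=1
  tally=19, i=2
  tally=29, i=3
  tally=40, i=4
  tally=52, i=5
  tally=65, i=6
  tally=79, i=7
  tally=94, i=8
  tally=110, i=9
  tally=127, i=10

Final answer: 127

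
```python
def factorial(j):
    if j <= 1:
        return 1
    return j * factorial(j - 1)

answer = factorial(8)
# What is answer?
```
Call trace:
factorial(j=8)
  factorial(j=7)
    factorial(j=6)
      factorial(j=5)
        factorial(j=4)
          factorial(j=3)
            factorial(j=2)
              factorial(j=1)
              -> return 1
            -> return 2
          -> return 6
        -> return 24
      -> return 120
    -> return 720
  -> return 5040
-> return 40320

Final answer: 40320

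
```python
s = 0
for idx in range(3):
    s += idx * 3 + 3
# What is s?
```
Trace:
  s=0
  s=3, idx=0
  s=9, idx=1
  s=18, idx=2

Final answer: 18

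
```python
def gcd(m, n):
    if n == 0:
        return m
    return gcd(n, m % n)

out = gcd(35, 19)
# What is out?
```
Call trace:
gcd(m=35, n=19)
  gcd(m=19, n=16)
    gcd(m=16, n=3)
      gcd(m=3, n=1)
        gcd(m=1, n=0)
        -> return 1
      -> return 1
    -> return 1
  -> return 1
-> return 1

Final answer: 1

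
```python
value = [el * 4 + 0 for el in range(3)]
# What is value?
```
Trace:
  el=0
  el=1
  el=2
  value=[0, 4, 8]

Final answer: [0, 4, 8]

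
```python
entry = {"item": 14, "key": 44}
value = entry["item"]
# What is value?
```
Trace:
  entry={'item': 14, 'key': 44}
  entry={'item': 14, 'key': 44}, value=14

Final answer: 14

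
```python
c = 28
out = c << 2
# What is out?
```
Trace:
  c=28
  c=28, out=112

Final answer: 112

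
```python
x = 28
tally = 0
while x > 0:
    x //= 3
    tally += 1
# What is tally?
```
Trace:
  x=28
  x=28, tally=0
  x=9, tally=1
  x=3, tally=2
  x=1, tally=3
  x=0, tally=4

Final answer: 4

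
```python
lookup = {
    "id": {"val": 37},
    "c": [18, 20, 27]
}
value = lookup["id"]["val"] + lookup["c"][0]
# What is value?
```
Trace:
  lookup={'id': {'val': 37}, 'c': [18, 20, 27]}
  lookup={'id': {'val': 37}, 'c': [18, 20, 27]}, value=55

Final answer: 55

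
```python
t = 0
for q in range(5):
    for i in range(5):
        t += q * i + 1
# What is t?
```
Trace:
  t=0
  t=1, q=0, i=0
  t=2, q=0, i=1
  t=3, q=0, i=2
  t=4, q=0, i=3
  t=5, q=0, i=4
  t=6, q=1, i=0
  t=8, q=1, i=1
  t=11, q=1, i=2
  t=15, q=1, i=3
  t=20, q=1, i=4
  t=21, q=2, i=0
  t=24, q=2, i=1
  t=29, q=2, i=2
  t=36, q=2, i=3
  t=45, q=2, i=4
  t=46, q=3, i=0
  t=50, q=3, i=1
  t=57, q=3, i=2
  t=67, q=3, i=3
  t=80, q=3, i=4
  t=81, q=4, i=0
  t=86, q=4, i=1
  t=95, q=4, i=2
  t=108, q=4, i=3
  t=125, q=4, i=4

Final answer: 125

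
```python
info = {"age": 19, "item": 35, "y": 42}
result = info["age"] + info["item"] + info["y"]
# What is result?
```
Trace:
  info={'age': 19, 'item': 35, 'y': 42}
  info={'age': 19, 'item': 35, 'y': 42}, result=96

Final answer: 96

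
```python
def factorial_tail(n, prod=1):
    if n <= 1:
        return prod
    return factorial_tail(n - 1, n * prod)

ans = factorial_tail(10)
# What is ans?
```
Call trace:
factorial_tail(n=10, prod=1)
  factorial_tail(n=9, prod=10)
    factorial_tail(n=8, prod=90)
      factorial_tail(n=7, prod=720)
        factorial_tail(n=6, prod=5040)
          factorial_tail(n=5, prod=30240)
            factorial_tail(n=4, prod=151200)
              factorial_tail(n=3, prod=604800)
                factorial_tail(n=2, prod=1814400)
                  factorial_tail(n=1, prod=3628800)
                  -> return 3628800
                -> return 3628800
              -> return 3628800
            -> return 3628800
          -> return 3628800
        -> return 3628800
      -> return 3628800
    -> return 3628800
  -> return 3628800
-> return 3628800

Final answer: 3628800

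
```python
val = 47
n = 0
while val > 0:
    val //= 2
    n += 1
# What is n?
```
Trace:
  val=47
  val=47, n=0
  val=23, n=1
  val=11, n=2
  val=5, n=3
  val=2, n=4
  val=1, n=5
  val=0, n=6

Final answer: 6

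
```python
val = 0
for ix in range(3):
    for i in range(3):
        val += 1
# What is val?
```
Trace:
  val=0
  val=1, ix=0, i=0
  val=2, ix=0, i=1
  val=3, ix=0, i=2
  val=4, ix=1, i=0
  val=5, ix=1, i=1
  val=6, ix=1, i=2
  val=7, ix=2, i=0
  val=8, ix=2, i=1
  val=9, ix=2, i=2

Final answer: 9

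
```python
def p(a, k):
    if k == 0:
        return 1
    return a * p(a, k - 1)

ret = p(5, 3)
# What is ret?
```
Call trace:
p(a=5, k=3)
  p(a=5, k=2)
    p(a=5, k=1)
      p(a=5, k=0)
      -> return 1
    -> return 5
  -> return 25
-> return 125

Final answer: 125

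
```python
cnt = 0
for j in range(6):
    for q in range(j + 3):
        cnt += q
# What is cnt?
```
Trace:
  cnt=0
  cnt=0, j=0, q=0
  cnt=1, j=0, q=1
  cnt=3, j=0, q=2
  cnt=3, j=1, q=0
  cnt=4, j=1, q=1
  cnt=6, j=1, q=2
  cnt=9, j=1, q=3
  cnt=9, j=2, q=0
  cnt=10, j=2, q=1
  cnt=12, j=2, q=2
  cnt=15, j=2, q=3
  cnt=19, j=2, q=4
  cnt=19, j=3, q=0
  cnt=20, j=3, q=1
  cnt=22, j=3, q=2
  cnt=25, j=3, q=3
  cnt=29, j=3, q=4
  cnt=34, j=3, q=5
  cnt=34, j=4, q=0
  cnt=35, j=4, q=1
  cnt=37, j=4, q=2
  cnt=40, j=4, q=3
  cnt=44, j=4, q=4
  cnt=49, j=4, q=5
  cnt=55, j=4, q=6
  cnt=55, j=5, q=0
  cnt=56, j=5, q=1
  cnt=58, j=5, q=2
  cnt=61, j=5, q=3
  cnt=65, j=5, q=4
  cnt=70, j=5, q=5
  cnt=76, j=5, q=6
  cnt=83, j=5, q=7

Final answer: 83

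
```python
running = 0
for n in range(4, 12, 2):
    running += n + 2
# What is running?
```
Trace:
  running=0
  running=6, n=4
  running=14, n=6
  running=24, n=8
  running=36, n=10

Final answer: 36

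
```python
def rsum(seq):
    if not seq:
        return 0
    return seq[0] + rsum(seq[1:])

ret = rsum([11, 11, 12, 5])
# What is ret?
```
Call trace:
rsum(seq=[11, 11, 12, 5])
  rsum(seq=[11, 12, 5])
    rsum(seq=[12, 5])
      rsum(seq=[5])
        rsum(seq=[])
        -> return 0
      -> return 5
    -> return 17
  -> return 28
-> return 39

Final answer: 39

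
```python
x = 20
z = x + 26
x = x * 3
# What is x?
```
Trace:
  x=20
  x=20, z=46
  x=60, z=46

Final answer: 60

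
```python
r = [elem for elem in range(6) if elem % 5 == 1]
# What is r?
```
Trace:
  elem=0
  elem=1
  elem=2
  elem=3
  elem=4
  elem=5
  r=[1]

Final answer: [1]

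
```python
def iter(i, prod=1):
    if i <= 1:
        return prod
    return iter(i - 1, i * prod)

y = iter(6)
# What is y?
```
Call trace:
iter(i=6, prod=1)
  iter(i=5, prod=6)
    iter(i=4, prod=30)
      iter(i=3, prod=120)
        iter(i=2, prod=360)
          iter(i=1, prod=720)
          -> return 720
        -> return 720
      -> return 720
    -> return 720
  -> return 720
-> return 720

Final answer: 720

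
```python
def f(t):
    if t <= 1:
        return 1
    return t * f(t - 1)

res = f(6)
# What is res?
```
Call trace:
f(t=6)
  f(t=5)
    f(t=4)
      f(t=3)
        f(t=2)
          f(t=1)
          -> return 1
        -> return 2
      -> return 6
    -> return 24
  -> return 120
-> return 720

Final answer: 720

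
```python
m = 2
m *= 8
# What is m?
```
Trace:
  m=2
  m=16

Final answer: 16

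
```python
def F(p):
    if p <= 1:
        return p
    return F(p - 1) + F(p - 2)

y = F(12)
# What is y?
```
Call trace (a repeated sub-call is expanded the first time; later identical calls just restate its return value):
F(p=12)
  F(p=11)
    F(p=10)
      F(p=9)
        F(p=8)
          F(p=7)
            F(p=6)
              F(p=5)
                F(p=4)
                  F(p=3)
                    F(p=2)
                      F(p=1)
                      -> return 1
                      F(p=0)
                      -> return 0
                    -> return 1
                    F(p=1)
                    -> return 1
                  -> return 2
                  F(p=2) -> return 1  (same call as traced above)
                -> return 3
                F(p=3) -> return 2  (same call as traced above)
              -> return 5
              F(p=4) -> return 3  (same call as traced above)
            -> return 8
            F(p=5) -> return 5  (same call as traced above)
          -> return 13
          F(p=6) -> return 8  (same call as traced above)
        -> return 21
        F(p=7) -> return 13  (same call as traced above)
      -> return 34
      F(p=8) -> return 21  (same call as traced above)
    -> return 55
    F(p=9) -> return 34  (same call as traced above)
  -> return 89
  F(p=10) -> return 55  (same call as traced above)
-> return 144

Final answer: 144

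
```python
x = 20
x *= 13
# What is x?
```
Trace:
  x=20
  x=260

Final answer: 260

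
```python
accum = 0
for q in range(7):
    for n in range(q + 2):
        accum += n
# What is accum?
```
Trace:
  accum=0
  accum=0, q=0, n=0
  accum=1, q=0, n=1
  accum=1, q=1, n=0
  accum=2, q=1, n=1
  accum=4, q=1, n=2
  accum=4, q=2, n=0
  accum=5, q=2, n=1
  accum=7, q=2, n=2
  accum=10, q=2, n=3
  accum=10, q=3, n=0
  accum=11, q=3, n=1
  accum=13, q=3, n=2
  accum=16, q=3, n=3
  accum=20, q=3, n=4
  accum=20, q=4, n=0
  accum=21, q=4, n=1
  accum=23, q=4, n=2
  accum=26, q=4, n=3
  accum=30, q=4, n=4
  accum=35, q=4, n=5
  accum=35, q=5, n=0
  accum=36, q=5, n=1
  accum=38, q=5, n=2
  accum=41, q=5, n=3
  accum=45, q=5, n=4
  accum=50, q=5, n=5
  accum=56, q=5, n=6
  accum=56, q=6, n=0
  accum=57, q=6, n=1
  accum=59, q=6, n=2
  accum=62, q=6, n=3
  accum=66, q=6, n=4
  accum=71, q=6, n=5
  accum=77, q=6, n=6
  accum=84, q=6, n=7

Final answer: 84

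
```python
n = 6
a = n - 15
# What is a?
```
Trace:
  n=6
  n=6, a=-9

Final answer: -9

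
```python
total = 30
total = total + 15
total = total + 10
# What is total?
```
Trace:
  total=30
  total=45
  total=55

Final answer: 55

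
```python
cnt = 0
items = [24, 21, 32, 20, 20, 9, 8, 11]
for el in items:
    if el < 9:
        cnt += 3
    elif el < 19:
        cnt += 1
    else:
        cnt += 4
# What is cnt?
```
Trace:
  cnt=0
  cnt=4, el=24
  cnt=8, el=21
  cnt=12, el=32
  cnt=16, el=20
  cnt=20, el=20
  cnt=21, el=9
  cnt=24, el=8
  cnt=25, el=11

Final answer: 25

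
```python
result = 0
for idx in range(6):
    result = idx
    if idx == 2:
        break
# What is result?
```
Trace:
  result=0
  result=0, idx=0
  result=1, idx=1
  result=2, idx=2

Final answer: 2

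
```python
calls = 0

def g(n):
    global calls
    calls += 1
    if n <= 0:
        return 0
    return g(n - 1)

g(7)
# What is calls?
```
Call trace:
g(n=7)
  g(n=6)
    g(n=5)
      g(n=4)
        g(n=3)
          g(n=2)
            g(n=1)
              g(n=0)
              -> return 0
            -> return 0
          -> return 0
        -> return 0
      -> return 0
    -> return 0
  -> return 0
-> return 0

calls is incremented once per call. g is entered once for each n = 7, 6, 5, 4, 3, 2, 1, 0 (the n <= 0 call returns without recursing), i.e. 7 + 1 calls.
calls = 8

Final answer: 8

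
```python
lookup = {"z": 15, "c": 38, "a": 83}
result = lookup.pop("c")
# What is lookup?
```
Trace:
  lookup={'z': 15, 'c': 38, 'a': 83}
  lookup={'z': 15, 'a': 83}, result=38

Final answer: {'z': 15, 'a': 83}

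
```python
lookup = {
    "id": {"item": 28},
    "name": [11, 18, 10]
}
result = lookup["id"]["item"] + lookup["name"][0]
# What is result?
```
Trace:
  lookup={'id': {'item': 28}, 'name': [11, 18, 10]}
  lookup={'id': {'item': 28}, 'name': [11, 18, 10]}, result=39

Final answer: 39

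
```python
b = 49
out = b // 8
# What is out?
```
Trace:
  b=49
  b=49, out=6

Final answer: 6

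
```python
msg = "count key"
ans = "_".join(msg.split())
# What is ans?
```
Trace:
  msg='count key'
  msg='count key', ans='count_key'

Final answer: 'count_key'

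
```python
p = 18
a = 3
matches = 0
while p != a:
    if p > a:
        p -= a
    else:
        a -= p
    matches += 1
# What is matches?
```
Trace:
  p=18
  p=18, a=3
  p=18, a=3, matches=0
  p=15, a=3, matches=1
  p=12, a=3, matches=2
  p=9, a=3, matches=3
  p=6, a=3, matches=4
  p=3, a=3, matches=5

Final answer: 5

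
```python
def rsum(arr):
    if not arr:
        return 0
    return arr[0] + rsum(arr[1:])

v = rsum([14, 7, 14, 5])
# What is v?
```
Call trace:
rsum(arr=[14, 7, 14, 5])
  rsum(arr=[7, 14, 5])
    rsum(arr=[14, 5])
      rsum(arr=[5])
        rsum(arr=[])
        -> return 0
      -> return 5
    -> return 19
  -> return 26
-> return 40

Final answer: 40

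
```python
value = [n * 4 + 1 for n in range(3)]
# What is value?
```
Trace:
  n=0
  n=1
  n=2
  value=[1, 5, 9]

Final answer: [1, 5, 9]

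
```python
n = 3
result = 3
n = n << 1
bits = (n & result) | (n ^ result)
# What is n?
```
Trace:
  n=3
  n=3, result=3
  n=6, result=3
  n=6, result=3, bits=7

Final answer: 6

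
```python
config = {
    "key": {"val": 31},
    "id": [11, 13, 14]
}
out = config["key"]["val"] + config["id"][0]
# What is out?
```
Trace:
  config={'key': {'val': 31}, 'id': [11, 13, 14]}
  config={'key': {'val': 31}, 'id': [11, 13, 14]}, out=42

Final answer: 42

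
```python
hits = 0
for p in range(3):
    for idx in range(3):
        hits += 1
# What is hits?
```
Trace:
  hits=0
  hits=1, p=0, idx=0
  hits=2, p=0, idx=1
  hits=3, p=0, idx=2
  hits=4, p=1, idx=0
  hits=5, p=1, idx=1
  hits=6, p=1, idx=2
  hits=7, p=2, idx=0
  hits=8, p=2, idx=1
  hits=9, p=2, idx=2

Final answer: 9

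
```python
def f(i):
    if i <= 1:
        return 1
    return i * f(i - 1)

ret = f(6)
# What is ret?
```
Call trace:
f(i=6)
  f(i=5)
    f(i=4)
      f(i=3)
        f(i=2)
          f(i=1)
          -> return 1
        -> return 2
      -> return 6
    -> return 24
  -> return 120
-> return 720

Final answer: 720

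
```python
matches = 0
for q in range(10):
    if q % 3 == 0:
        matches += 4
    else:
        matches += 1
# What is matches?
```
Trace:
  matches=0
  matches=4, q=0
  matches=5, q=1
  matches=6, q=2
  matches=10, q=3
  matches=11, q=4
  matches=12, q=5
  matches=16, q=6
  matches=17, q=7
  matches=18, q=8
  matches=22, q=9

Final answer: 22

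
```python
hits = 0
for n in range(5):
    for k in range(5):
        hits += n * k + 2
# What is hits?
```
Trace:
  hits=0
  hits=2, n=0, k=0
  hits=4, n=0, k=1
  hits=6, n=0, k=2
  hits=8, n=0, k=3
  hits=10, n=0, k=4
  hits=12, n=1, k=0
  hits=15, n=1, k=1
  hits=19, n=1, k=2
  hits=24, n=1, k=3
  hits=30, n=1, k=4
  hits=32, n=2, k=0
  hits=36, n=2, k=1
  hits=42, n=2, k=2
  hits=50, n=2, k=3
  hits=60, n=2, k=4
  hits=62, n=3, k=0
  hits=67, n=3, k=1
  hits=75, n=3, k=2
  hits=86, n=3, k=3
  hits=100, n=3, k=4
  hits=102, n=4, k=0
  hits=108, n=4, k=1
  hits=118, n=4, k=2
  hits=132, n=4, k=3
  hits=150, n=4, k=4

Final answer: 150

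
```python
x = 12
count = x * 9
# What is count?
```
Trace:
  x=12
  x=12, count=108

Final answer: 108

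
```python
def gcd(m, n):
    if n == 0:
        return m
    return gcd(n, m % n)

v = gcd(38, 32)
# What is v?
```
Call trace:
gcd(m=38, n=32)
  gcd(m=32, n=6)
    gcd(m=6, n=2)
      gcd(m=2, n=0)
      -> return 2
    -> return 2
  -> return 2
-> return 2

Final answer: 2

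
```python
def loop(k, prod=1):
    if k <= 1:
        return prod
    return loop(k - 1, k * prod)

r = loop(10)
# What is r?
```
Call trace:
loop(k=10, prod=1)
  loop(k=9, prod=10)
    loop(k=8, prod=90)
      loop(k=7, prod=720)
        loop(k=6, prod=5040)
          loop(k=5, prod=30240)
            loop(k=4, prod=151200)
              loop(k=3, prod=604800)
                loop(k=2, prod=1814400)
                  loop(k=1, prod=3628800)
                  -> return 3628800
                -> return 3628800
              -> return 3628800
            -> return 3628800
          -> return 3628800
        -> return 3628800
      -> return 3628800
    -> return 3628800
  -> return 3628800
-> return 3628800

Final answer: 3628800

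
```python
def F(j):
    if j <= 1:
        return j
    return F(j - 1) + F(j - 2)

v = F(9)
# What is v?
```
Call trace (a repeated sub-call is expanded the first time; later identical calls just restate its return value):
F(j=9)
  F(j=8)
    F(j=7)
      F(j=6)
        F(j=5)
          F(j=4)
            F(j=3)
              F(j=2)
                F(j=1)
                -> return 1
                F(j=0)
                -> return 0
              -> return 1
              F(j=1)
              -> return 1
            -> return 2
            F(j=2) -> return 1  (same call as traced above)
          -> return 3
          F(j=3) -> return 2  (same call as traced above)
        -> return 5
        F(j=4) -> return 3  (same call as traced above)
      -> return 8
      F(j=5) -> return 5  (same call as traced above)
    -> return 13
    F(j=6) -> return 8  (same call as traced above)
  -> return 21
  F(j=7) -> return 13  (same call as traced above)
-> return 34

Final answer: 34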